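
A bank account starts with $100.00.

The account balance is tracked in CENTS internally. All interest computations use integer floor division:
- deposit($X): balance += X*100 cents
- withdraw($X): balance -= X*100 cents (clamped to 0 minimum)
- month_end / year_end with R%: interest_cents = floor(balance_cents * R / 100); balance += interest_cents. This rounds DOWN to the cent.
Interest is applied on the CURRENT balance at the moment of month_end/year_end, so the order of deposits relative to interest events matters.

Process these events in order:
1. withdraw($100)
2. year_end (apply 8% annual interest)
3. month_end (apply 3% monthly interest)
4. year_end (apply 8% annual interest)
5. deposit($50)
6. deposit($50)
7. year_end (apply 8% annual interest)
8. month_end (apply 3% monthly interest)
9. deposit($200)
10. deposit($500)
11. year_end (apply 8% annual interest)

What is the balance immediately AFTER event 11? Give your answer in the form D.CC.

Answer: 876.13

Derivation:
After 1 (withdraw($100)): balance=$0.00 total_interest=$0.00
After 2 (year_end (apply 8% annual interest)): balance=$0.00 total_interest=$0.00
After 3 (month_end (apply 3% monthly interest)): balance=$0.00 total_interest=$0.00
After 4 (year_end (apply 8% annual interest)): balance=$0.00 total_interest=$0.00
After 5 (deposit($50)): balance=$50.00 total_interest=$0.00
After 6 (deposit($50)): balance=$100.00 total_interest=$0.00
After 7 (year_end (apply 8% annual interest)): balance=$108.00 total_interest=$8.00
After 8 (month_end (apply 3% monthly interest)): balance=$111.24 total_interest=$11.24
After 9 (deposit($200)): balance=$311.24 total_interest=$11.24
After 10 (deposit($500)): balance=$811.24 total_interest=$11.24
After 11 (year_end (apply 8% annual interest)): balance=$876.13 total_interest=$76.13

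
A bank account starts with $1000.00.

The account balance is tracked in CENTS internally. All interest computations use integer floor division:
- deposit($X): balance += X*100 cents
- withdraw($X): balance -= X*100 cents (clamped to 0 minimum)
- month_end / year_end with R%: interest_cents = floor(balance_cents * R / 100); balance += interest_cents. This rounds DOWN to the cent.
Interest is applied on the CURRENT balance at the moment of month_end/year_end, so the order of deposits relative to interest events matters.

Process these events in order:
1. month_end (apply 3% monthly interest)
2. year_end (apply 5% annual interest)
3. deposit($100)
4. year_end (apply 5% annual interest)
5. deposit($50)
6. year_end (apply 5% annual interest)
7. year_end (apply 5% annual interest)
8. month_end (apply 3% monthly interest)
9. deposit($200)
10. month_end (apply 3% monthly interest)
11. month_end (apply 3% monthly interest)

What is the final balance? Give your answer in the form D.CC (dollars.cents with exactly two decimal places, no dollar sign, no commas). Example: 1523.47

Answer: 1766.94

Derivation:
After 1 (month_end (apply 3% monthly interest)): balance=$1030.00 total_interest=$30.00
After 2 (year_end (apply 5% annual interest)): balance=$1081.50 total_interest=$81.50
After 3 (deposit($100)): balance=$1181.50 total_interest=$81.50
After 4 (year_end (apply 5% annual interest)): balance=$1240.57 total_interest=$140.57
After 5 (deposit($50)): balance=$1290.57 total_interest=$140.57
After 6 (year_end (apply 5% annual interest)): balance=$1355.09 total_interest=$205.09
After 7 (year_end (apply 5% annual interest)): balance=$1422.84 total_interest=$272.84
After 8 (month_end (apply 3% monthly interest)): balance=$1465.52 total_interest=$315.52
After 9 (deposit($200)): balance=$1665.52 total_interest=$315.52
After 10 (month_end (apply 3% monthly interest)): balance=$1715.48 total_interest=$365.48
After 11 (month_end (apply 3% monthly interest)): balance=$1766.94 total_interest=$416.94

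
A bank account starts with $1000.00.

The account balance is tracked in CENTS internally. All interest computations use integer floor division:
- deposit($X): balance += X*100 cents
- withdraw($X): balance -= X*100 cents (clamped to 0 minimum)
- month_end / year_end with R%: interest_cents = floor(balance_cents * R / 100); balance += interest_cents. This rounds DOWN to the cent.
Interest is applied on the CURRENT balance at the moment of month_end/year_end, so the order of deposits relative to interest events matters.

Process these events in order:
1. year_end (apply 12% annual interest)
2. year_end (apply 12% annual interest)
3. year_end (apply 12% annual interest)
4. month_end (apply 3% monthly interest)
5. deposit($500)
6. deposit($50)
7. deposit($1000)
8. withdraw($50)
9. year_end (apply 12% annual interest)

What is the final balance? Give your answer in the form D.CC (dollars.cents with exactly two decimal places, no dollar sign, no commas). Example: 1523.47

After 1 (year_end (apply 12% annual interest)): balance=$1120.00 total_interest=$120.00
After 2 (year_end (apply 12% annual interest)): balance=$1254.40 total_interest=$254.40
After 3 (year_end (apply 12% annual interest)): balance=$1404.92 total_interest=$404.92
After 4 (month_end (apply 3% monthly interest)): balance=$1447.06 total_interest=$447.06
After 5 (deposit($500)): balance=$1947.06 total_interest=$447.06
After 6 (deposit($50)): balance=$1997.06 total_interest=$447.06
After 7 (deposit($1000)): balance=$2997.06 total_interest=$447.06
After 8 (withdraw($50)): balance=$2947.06 total_interest=$447.06
After 9 (year_end (apply 12% annual interest)): balance=$3300.70 total_interest=$800.70

Answer: 3300.70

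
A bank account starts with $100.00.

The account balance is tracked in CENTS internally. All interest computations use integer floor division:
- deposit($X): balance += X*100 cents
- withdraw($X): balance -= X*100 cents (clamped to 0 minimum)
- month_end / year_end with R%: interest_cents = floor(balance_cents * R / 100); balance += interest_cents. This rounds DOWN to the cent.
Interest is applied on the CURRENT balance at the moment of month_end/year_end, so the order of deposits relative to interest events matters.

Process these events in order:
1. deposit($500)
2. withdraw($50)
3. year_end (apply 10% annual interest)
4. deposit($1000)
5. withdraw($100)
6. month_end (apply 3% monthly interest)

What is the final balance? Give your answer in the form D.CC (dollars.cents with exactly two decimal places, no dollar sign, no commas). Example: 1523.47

Answer: 1550.15

Derivation:
After 1 (deposit($500)): balance=$600.00 total_interest=$0.00
After 2 (withdraw($50)): balance=$550.00 total_interest=$0.00
After 3 (year_end (apply 10% annual interest)): balance=$605.00 total_interest=$55.00
After 4 (deposit($1000)): balance=$1605.00 total_interest=$55.00
After 5 (withdraw($100)): balance=$1505.00 total_interest=$55.00
After 6 (month_end (apply 3% monthly interest)): balance=$1550.15 total_interest=$100.15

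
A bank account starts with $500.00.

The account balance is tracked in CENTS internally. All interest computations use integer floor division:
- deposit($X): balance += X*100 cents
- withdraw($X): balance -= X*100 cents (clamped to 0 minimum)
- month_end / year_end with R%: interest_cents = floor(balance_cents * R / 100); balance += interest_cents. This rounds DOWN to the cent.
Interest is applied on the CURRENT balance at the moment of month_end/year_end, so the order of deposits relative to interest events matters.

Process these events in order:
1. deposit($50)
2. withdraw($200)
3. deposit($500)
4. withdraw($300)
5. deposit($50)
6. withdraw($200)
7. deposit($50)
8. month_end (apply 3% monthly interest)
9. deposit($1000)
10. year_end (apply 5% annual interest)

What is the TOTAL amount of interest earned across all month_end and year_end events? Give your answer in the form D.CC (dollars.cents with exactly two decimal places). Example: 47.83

Answer: 86.67

Derivation:
After 1 (deposit($50)): balance=$550.00 total_interest=$0.00
After 2 (withdraw($200)): balance=$350.00 total_interest=$0.00
After 3 (deposit($500)): balance=$850.00 total_interest=$0.00
After 4 (withdraw($300)): balance=$550.00 total_interest=$0.00
After 5 (deposit($50)): balance=$600.00 total_interest=$0.00
After 6 (withdraw($200)): balance=$400.00 total_interest=$0.00
After 7 (deposit($50)): balance=$450.00 total_interest=$0.00
After 8 (month_end (apply 3% monthly interest)): balance=$463.50 total_interest=$13.50
After 9 (deposit($1000)): balance=$1463.50 total_interest=$13.50
After 10 (year_end (apply 5% annual interest)): balance=$1536.67 total_interest=$86.67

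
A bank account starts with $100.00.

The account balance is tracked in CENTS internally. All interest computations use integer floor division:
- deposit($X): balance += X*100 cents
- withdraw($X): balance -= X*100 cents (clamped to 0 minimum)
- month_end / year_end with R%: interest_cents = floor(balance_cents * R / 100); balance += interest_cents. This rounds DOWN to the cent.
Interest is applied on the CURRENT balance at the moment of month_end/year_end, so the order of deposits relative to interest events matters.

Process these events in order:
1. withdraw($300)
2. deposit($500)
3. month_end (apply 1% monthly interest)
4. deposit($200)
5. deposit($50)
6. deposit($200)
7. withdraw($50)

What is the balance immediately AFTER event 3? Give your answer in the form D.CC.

After 1 (withdraw($300)): balance=$0.00 total_interest=$0.00
After 2 (deposit($500)): balance=$500.00 total_interest=$0.00
After 3 (month_end (apply 1% monthly interest)): balance=$505.00 total_interest=$5.00

Answer: 505.00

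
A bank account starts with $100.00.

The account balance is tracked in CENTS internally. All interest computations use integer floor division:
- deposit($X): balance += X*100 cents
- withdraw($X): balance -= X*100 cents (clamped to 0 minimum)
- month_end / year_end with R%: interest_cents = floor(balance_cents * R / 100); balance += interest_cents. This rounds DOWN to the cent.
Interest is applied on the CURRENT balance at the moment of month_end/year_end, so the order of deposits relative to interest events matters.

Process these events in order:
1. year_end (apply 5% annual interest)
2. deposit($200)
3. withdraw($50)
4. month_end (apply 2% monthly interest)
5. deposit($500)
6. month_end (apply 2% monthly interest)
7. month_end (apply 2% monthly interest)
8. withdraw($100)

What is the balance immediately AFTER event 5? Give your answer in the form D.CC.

Answer: 760.10

Derivation:
After 1 (year_end (apply 5% annual interest)): balance=$105.00 total_interest=$5.00
After 2 (deposit($200)): balance=$305.00 total_interest=$5.00
After 3 (withdraw($50)): balance=$255.00 total_interest=$5.00
After 4 (month_end (apply 2% monthly interest)): balance=$260.10 total_interest=$10.10
After 5 (deposit($500)): balance=$760.10 total_interest=$10.10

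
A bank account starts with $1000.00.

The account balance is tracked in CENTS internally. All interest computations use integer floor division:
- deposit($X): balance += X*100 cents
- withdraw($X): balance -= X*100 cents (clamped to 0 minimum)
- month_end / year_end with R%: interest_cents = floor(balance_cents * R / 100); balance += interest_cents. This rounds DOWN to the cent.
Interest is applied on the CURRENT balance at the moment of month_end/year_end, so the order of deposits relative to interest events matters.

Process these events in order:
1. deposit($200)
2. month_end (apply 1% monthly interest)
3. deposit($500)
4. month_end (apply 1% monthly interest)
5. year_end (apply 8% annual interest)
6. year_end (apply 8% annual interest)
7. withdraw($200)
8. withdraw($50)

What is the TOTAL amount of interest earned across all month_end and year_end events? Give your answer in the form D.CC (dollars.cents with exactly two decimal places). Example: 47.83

Answer: 316.83

Derivation:
After 1 (deposit($200)): balance=$1200.00 total_interest=$0.00
After 2 (month_end (apply 1% monthly interest)): balance=$1212.00 total_interest=$12.00
After 3 (deposit($500)): balance=$1712.00 total_interest=$12.00
After 4 (month_end (apply 1% monthly interest)): balance=$1729.12 total_interest=$29.12
After 5 (year_end (apply 8% annual interest)): balance=$1867.44 total_interest=$167.44
After 6 (year_end (apply 8% annual interest)): balance=$2016.83 total_interest=$316.83
After 7 (withdraw($200)): balance=$1816.83 total_interest=$316.83
After 8 (withdraw($50)): balance=$1766.83 total_interest=$316.83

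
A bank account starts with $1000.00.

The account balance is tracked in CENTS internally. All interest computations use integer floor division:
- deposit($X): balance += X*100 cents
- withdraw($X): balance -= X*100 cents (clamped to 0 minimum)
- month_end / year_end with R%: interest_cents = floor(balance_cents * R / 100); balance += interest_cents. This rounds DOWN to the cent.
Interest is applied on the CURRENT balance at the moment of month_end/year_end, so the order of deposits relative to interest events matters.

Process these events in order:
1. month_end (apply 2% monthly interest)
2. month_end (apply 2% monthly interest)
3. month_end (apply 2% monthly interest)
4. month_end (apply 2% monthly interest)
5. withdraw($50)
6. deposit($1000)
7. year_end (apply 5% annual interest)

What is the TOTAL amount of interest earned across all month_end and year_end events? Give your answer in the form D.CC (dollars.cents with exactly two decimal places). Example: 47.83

Answer: 184.04

Derivation:
After 1 (month_end (apply 2% monthly interest)): balance=$1020.00 total_interest=$20.00
After 2 (month_end (apply 2% monthly interest)): balance=$1040.40 total_interest=$40.40
After 3 (month_end (apply 2% monthly interest)): balance=$1061.20 total_interest=$61.20
After 4 (month_end (apply 2% monthly interest)): balance=$1082.42 total_interest=$82.42
After 5 (withdraw($50)): balance=$1032.42 total_interest=$82.42
After 6 (deposit($1000)): balance=$2032.42 total_interest=$82.42
After 7 (year_end (apply 5% annual interest)): balance=$2134.04 total_interest=$184.04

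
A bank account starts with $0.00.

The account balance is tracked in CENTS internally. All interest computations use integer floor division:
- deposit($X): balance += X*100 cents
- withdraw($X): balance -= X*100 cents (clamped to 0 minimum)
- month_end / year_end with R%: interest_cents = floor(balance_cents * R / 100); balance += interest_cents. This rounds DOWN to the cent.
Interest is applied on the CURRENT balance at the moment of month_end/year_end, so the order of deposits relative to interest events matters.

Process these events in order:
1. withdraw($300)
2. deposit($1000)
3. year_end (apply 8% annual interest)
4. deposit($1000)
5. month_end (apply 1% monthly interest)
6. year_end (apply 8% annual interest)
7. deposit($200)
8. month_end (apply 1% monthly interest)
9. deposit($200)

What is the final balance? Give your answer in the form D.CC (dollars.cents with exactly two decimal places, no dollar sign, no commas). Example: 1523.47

After 1 (withdraw($300)): balance=$0.00 total_interest=$0.00
After 2 (deposit($1000)): balance=$1000.00 total_interest=$0.00
After 3 (year_end (apply 8% annual interest)): balance=$1080.00 total_interest=$80.00
After 4 (deposit($1000)): balance=$2080.00 total_interest=$80.00
After 5 (month_end (apply 1% monthly interest)): balance=$2100.80 total_interest=$100.80
After 6 (year_end (apply 8% annual interest)): balance=$2268.86 total_interest=$268.86
After 7 (deposit($200)): balance=$2468.86 total_interest=$268.86
After 8 (month_end (apply 1% monthly interest)): balance=$2493.54 total_interest=$293.54
After 9 (deposit($200)): balance=$2693.54 total_interest=$293.54

Answer: 2693.54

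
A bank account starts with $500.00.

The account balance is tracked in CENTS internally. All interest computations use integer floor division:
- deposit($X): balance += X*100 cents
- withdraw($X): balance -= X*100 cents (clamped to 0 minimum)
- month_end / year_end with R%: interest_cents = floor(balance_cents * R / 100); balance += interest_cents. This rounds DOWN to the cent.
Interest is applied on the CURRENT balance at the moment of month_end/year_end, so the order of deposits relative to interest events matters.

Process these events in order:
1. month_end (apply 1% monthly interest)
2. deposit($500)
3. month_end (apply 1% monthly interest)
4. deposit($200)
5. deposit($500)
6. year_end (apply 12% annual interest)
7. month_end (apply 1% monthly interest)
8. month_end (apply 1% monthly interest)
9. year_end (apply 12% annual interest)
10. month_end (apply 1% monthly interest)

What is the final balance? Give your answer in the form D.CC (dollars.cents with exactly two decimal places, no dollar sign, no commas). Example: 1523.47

After 1 (month_end (apply 1% monthly interest)): balance=$505.00 total_interest=$5.00
After 2 (deposit($500)): balance=$1005.00 total_interest=$5.00
After 3 (month_end (apply 1% monthly interest)): balance=$1015.05 total_interest=$15.05
After 4 (deposit($200)): balance=$1215.05 total_interest=$15.05
After 5 (deposit($500)): balance=$1715.05 total_interest=$15.05
After 6 (year_end (apply 12% annual interest)): balance=$1920.85 total_interest=$220.85
After 7 (month_end (apply 1% monthly interest)): balance=$1940.05 total_interest=$240.05
After 8 (month_end (apply 1% monthly interest)): balance=$1959.45 total_interest=$259.45
After 9 (year_end (apply 12% annual interest)): balance=$2194.58 total_interest=$494.58
After 10 (month_end (apply 1% monthly interest)): balance=$2216.52 total_interest=$516.52

Answer: 2216.52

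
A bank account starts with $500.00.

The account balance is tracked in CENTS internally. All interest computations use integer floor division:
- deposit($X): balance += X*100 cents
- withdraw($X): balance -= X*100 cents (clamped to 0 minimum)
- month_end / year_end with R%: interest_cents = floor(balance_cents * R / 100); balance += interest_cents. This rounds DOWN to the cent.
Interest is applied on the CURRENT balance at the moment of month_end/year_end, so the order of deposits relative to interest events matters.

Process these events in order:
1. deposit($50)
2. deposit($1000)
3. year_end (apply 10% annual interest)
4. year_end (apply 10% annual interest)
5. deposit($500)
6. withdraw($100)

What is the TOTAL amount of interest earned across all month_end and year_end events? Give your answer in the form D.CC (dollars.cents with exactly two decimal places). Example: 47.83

After 1 (deposit($50)): balance=$550.00 total_interest=$0.00
After 2 (deposit($1000)): balance=$1550.00 total_interest=$0.00
After 3 (year_end (apply 10% annual interest)): balance=$1705.00 total_interest=$155.00
After 4 (year_end (apply 10% annual interest)): balance=$1875.50 total_interest=$325.50
After 5 (deposit($500)): balance=$2375.50 total_interest=$325.50
After 6 (withdraw($100)): balance=$2275.50 total_interest=$325.50

Answer: 325.50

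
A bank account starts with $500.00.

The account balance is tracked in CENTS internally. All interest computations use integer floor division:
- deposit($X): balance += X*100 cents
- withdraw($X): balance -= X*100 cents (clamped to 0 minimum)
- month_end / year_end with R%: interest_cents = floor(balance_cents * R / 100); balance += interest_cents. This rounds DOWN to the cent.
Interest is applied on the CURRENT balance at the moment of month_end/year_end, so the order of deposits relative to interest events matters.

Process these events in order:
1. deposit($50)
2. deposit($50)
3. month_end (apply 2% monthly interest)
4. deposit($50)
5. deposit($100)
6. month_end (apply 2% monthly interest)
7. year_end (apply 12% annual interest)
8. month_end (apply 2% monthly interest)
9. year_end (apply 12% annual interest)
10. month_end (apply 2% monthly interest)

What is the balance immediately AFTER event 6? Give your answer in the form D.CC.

Answer: 777.24

Derivation:
After 1 (deposit($50)): balance=$550.00 total_interest=$0.00
After 2 (deposit($50)): balance=$600.00 total_interest=$0.00
After 3 (month_end (apply 2% monthly interest)): balance=$612.00 total_interest=$12.00
After 4 (deposit($50)): balance=$662.00 total_interest=$12.00
After 5 (deposit($100)): balance=$762.00 total_interest=$12.00
After 6 (month_end (apply 2% monthly interest)): balance=$777.24 total_interest=$27.24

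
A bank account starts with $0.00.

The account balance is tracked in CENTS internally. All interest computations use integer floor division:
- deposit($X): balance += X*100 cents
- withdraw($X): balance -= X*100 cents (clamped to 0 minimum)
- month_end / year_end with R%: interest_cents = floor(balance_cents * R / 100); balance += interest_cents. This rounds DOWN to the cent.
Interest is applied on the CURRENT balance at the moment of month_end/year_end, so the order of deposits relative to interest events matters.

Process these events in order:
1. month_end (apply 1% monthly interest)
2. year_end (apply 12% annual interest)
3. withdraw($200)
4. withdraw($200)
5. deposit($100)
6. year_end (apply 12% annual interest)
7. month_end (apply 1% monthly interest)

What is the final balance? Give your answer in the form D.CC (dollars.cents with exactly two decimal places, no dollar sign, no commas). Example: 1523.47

Answer: 113.12

Derivation:
After 1 (month_end (apply 1% monthly interest)): balance=$0.00 total_interest=$0.00
After 2 (year_end (apply 12% annual interest)): balance=$0.00 total_interest=$0.00
After 3 (withdraw($200)): balance=$0.00 total_interest=$0.00
After 4 (withdraw($200)): balance=$0.00 total_interest=$0.00
After 5 (deposit($100)): balance=$100.00 total_interest=$0.00
After 6 (year_end (apply 12% annual interest)): balance=$112.00 total_interest=$12.00
After 7 (month_end (apply 1% monthly interest)): balance=$113.12 total_interest=$13.12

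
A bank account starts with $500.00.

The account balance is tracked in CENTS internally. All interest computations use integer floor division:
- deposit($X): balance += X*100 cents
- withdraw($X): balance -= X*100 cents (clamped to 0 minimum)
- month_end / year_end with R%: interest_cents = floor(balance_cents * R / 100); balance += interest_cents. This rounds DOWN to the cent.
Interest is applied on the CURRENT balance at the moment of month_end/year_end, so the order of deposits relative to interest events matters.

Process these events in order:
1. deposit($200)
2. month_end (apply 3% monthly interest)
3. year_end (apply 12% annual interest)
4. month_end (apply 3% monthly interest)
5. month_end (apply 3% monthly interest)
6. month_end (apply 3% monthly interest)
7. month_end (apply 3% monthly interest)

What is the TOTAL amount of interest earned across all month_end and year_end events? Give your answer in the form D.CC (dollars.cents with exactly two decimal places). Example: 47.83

After 1 (deposit($200)): balance=$700.00 total_interest=$0.00
After 2 (month_end (apply 3% monthly interest)): balance=$721.00 total_interest=$21.00
After 3 (year_end (apply 12% annual interest)): balance=$807.52 total_interest=$107.52
After 4 (month_end (apply 3% monthly interest)): balance=$831.74 total_interest=$131.74
After 5 (month_end (apply 3% monthly interest)): balance=$856.69 total_interest=$156.69
After 6 (month_end (apply 3% monthly interest)): balance=$882.39 total_interest=$182.39
After 7 (month_end (apply 3% monthly interest)): balance=$908.86 total_interest=$208.86

Answer: 208.86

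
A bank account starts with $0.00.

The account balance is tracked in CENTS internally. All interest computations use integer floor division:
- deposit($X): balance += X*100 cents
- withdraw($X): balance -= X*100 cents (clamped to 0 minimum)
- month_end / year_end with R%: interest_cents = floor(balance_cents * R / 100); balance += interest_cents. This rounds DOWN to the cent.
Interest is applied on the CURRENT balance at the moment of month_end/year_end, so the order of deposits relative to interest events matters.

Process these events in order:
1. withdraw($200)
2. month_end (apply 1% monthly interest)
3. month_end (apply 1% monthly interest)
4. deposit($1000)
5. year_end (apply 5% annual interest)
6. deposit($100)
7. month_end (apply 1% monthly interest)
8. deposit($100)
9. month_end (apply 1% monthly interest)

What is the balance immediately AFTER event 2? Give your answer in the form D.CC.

Answer: 0.00

Derivation:
After 1 (withdraw($200)): balance=$0.00 total_interest=$0.00
After 2 (month_end (apply 1% monthly interest)): balance=$0.00 total_interest=$0.00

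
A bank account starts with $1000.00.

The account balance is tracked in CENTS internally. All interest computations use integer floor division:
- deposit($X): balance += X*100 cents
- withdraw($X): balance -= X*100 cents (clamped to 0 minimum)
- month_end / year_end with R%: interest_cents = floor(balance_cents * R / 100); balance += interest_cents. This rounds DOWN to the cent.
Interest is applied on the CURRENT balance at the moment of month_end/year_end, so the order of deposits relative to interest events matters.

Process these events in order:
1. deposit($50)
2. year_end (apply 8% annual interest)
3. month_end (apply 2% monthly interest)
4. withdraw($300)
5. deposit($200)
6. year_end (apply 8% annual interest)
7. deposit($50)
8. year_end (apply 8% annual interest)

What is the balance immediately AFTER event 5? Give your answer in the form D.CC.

After 1 (deposit($50)): balance=$1050.00 total_interest=$0.00
After 2 (year_end (apply 8% annual interest)): balance=$1134.00 total_interest=$84.00
After 3 (month_end (apply 2% monthly interest)): balance=$1156.68 total_interest=$106.68
After 4 (withdraw($300)): balance=$856.68 total_interest=$106.68
After 5 (deposit($200)): balance=$1056.68 total_interest=$106.68

Answer: 1056.68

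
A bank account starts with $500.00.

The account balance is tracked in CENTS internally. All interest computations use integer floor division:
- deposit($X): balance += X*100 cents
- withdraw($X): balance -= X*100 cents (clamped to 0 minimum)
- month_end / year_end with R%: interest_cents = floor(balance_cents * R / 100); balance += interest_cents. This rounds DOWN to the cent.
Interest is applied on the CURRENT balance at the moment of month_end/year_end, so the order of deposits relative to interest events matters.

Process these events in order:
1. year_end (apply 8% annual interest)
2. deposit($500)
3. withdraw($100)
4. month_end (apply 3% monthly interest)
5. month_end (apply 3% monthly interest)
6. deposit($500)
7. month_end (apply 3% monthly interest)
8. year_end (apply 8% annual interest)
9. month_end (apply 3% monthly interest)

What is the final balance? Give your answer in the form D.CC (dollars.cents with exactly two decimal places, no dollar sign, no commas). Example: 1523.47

Answer: 1715.48

Derivation:
After 1 (year_end (apply 8% annual interest)): balance=$540.00 total_interest=$40.00
After 2 (deposit($500)): balance=$1040.00 total_interest=$40.00
After 3 (withdraw($100)): balance=$940.00 total_interest=$40.00
After 4 (month_end (apply 3% monthly interest)): balance=$968.20 total_interest=$68.20
After 5 (month_end (apply 3% monthly interest)): balance=$997.24 total_interest=$97.24
After 6 (deposit($500)): balance=$1497.24 total_interest=$97.24
After 7 (month_end (apply 3% monthly interest)): balance=$1542.15 total_interest=$142.15
After 8 (year_end (apply 8% annual interest)): balance=$1665.52 total_interest=$265.52
After 9 (month_end (apply 3% monthly interest)): balance=$1715.48 total_interest=$315.48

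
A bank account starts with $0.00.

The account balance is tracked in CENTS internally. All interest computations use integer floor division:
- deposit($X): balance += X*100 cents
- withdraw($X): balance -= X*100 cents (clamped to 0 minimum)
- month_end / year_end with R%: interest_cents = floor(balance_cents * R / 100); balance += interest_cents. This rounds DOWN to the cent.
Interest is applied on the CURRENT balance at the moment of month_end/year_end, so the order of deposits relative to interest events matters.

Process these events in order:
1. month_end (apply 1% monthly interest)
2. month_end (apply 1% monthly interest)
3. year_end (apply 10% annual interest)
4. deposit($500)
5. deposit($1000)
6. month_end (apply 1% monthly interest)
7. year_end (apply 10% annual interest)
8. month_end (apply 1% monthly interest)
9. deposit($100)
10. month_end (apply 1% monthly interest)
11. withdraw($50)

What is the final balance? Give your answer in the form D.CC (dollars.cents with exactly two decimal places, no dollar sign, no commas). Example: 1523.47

After 1 (month_end (apply 1% monthly interest)): balance=$0.00 total_interest=$0.00
After 2 (month_end (apply 1% monthly interest)): balance=$0.00 total_interest=$0.00
After 3 (year_end (apply 10% annual interest)): balance=$0.00 total_interest=$0.00
After 4 (deposit($500)): balance=$500.00 total_interest=$0.00
After 5 (deposit($1000)): balance=$1500.00 total_interest=$0.00
After 6 (month_end (apply 1% monthly interest)): balance=$1515.00 total_interest=$15.00
After 7 (year_end (apply 10% annual interest)): balance=$1666.50 total_interest=$166.50
After 8 (month_end (apply 1% monthly interest)): balance=$1683.16 total_interest=$183.16
After 9 (deposit($100)): balance=$1783.16 total_interest=$183.16
After 10 (month_end (apply 1% monthly interest)): balance=$1800.99 total_interest=$200.99
After 11 (withdraw($50)): balance=$1750.99 total_interest=$200.99

Answer: 1750.99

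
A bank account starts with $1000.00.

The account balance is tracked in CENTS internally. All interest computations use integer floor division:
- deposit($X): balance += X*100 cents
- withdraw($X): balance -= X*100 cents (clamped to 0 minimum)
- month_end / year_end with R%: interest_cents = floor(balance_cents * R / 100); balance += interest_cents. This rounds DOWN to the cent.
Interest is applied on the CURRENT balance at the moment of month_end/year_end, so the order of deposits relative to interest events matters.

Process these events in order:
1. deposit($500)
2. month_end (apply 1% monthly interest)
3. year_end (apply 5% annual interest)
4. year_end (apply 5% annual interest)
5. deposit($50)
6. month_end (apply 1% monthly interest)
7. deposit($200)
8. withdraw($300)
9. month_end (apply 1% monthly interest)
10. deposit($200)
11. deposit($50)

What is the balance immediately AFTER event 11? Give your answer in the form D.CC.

Answer: 1903.85

Derivation:
After 1 (deposit($500)): balance=$1500.00 total_interest=$0.00
After 2 (month_end (apply 1% monthly interest)): balance=$1515.00 total_interest=$15.00
After 3 (year_end (apply 5% annual interest)): balance=$1590.75 total_interest=$90.75
After 4 (year_end (apply 5% annual interest)): balance=$1670.28 total_interest=$170.28
After 5 (deposit($50)): balance=$1720.28 total_interest=$170.28
After 6 (month_end (apply 1% monthly interest)): balance=$1737.48 total_interest=$187.48
After 7 (deposit($200)): balance=$1937.48 total_interest=$187.48
After 8 (withdraw($300)): balance=$1637.48 total_interest=$187.48
After 9 (month_end (apply 1% monthly interest)): balance=$1653.85 total_interest=$203.85
After 10 (deposit($200)): balance=$1853.85 total_interest=$203.85
After 11 (deposit($50)): balance=$1903.85 total_interest=$203.85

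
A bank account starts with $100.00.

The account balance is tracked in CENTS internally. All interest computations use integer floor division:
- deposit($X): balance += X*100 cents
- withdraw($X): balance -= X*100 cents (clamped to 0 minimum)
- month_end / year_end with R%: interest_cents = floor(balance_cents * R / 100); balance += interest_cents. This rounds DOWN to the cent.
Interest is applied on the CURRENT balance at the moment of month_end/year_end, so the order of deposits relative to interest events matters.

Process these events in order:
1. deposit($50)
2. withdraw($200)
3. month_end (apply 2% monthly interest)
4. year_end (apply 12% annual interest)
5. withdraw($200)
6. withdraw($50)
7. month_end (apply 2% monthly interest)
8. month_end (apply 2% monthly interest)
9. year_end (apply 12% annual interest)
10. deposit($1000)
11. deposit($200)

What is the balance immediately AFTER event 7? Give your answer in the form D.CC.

Answer: 0.00

Derivation:
After 1 (deposit($50)): balance=$150.00 total_interest=$0.00
After 2 (withdraw($200)): balance=$0.00 total_interest=$0.00
After 3 (month_end (apply 2% monthly interest)): balance=$0.00 total_interest=$0.00
After 4 (year_end (apply 12% annual interest)): balance=$0.00 total_interest=$0.00
After 5 (withdraw($200)): balance=$0.00 total_interest=$0.00
After 6 (withdraw($50)): balance=$0.00 total_interest=$0.00
After 7 (month_end (apply 2% monthly interest)): balance=$0.00 total_interest=$0.00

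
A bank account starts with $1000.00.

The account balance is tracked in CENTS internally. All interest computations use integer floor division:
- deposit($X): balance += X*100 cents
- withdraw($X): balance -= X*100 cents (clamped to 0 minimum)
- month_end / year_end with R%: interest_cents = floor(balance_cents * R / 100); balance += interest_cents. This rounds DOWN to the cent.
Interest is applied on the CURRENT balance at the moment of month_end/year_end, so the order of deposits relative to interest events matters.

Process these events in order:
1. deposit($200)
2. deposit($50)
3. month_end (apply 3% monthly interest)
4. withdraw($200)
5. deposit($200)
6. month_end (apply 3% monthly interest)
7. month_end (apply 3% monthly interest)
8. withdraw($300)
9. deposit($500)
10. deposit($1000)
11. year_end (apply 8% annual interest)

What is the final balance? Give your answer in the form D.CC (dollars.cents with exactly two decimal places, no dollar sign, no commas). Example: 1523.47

Answer: 2771.17

Derivation:
After 1 (deposit($200)): balance=$1200.00 total_interest=$0.00
After 2 (deposit($50)): balance=$1250.00 total_interest=$0.00
After 3 (month_end (apply 3% monthly interest)): balance=$1287.50 total_interest=$37.50
After 4 (withdraw($200)): balance=$1087.50 total_interest=$37.50
After 5 (deposit($200)): balance=$1287.50 total_interest=$37.50
After 6 (month_end (apply 3% monthly interest)): balance=$1326.12 total_interest=$76.12
After 7 (month_end (apply 3% monthly interest)): balance=$1365.90 total_interest=$115.90
After 8 (withdraw($300)): balance=$1065.90 total_interest=$115.90
After 9 (deposit($500)): balance=$1565.90 total_interest=$115.90
After 10 (deposit($1000)): balance=$2565.90 total_interest=$115.90
After 11 (year_end (apply 8% annual interest)): balance=$2771.17 total_interest=$321.17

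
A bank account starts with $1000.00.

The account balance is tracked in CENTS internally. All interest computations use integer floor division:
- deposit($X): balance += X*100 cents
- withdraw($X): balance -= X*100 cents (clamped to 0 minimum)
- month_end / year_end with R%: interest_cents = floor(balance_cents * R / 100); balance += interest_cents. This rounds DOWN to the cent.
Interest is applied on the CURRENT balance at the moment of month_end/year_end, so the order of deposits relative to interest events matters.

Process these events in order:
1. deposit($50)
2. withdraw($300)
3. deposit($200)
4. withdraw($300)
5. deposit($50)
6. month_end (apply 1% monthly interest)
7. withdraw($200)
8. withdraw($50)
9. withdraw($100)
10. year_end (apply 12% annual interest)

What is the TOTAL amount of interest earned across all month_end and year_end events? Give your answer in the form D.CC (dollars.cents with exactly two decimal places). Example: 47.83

After 1 (deposit($50)): balance=$1050.00 total_interest=$0.00
After 2 (withdraw($300)): balance=$750.00 total_interest=$0.00
After 3 (deposit($200)): balance=$950.00 total_interest=$0.00
After 4 (withdraw($300)): balance=$650.00 total_interest=$0.00
After 5 (deposit($50)): balance=$700.00 total_interest=$0.00
After 6 (month_end (apply 1% monthly interest)): balance=$707.00 total_interest=$7.00
After 7 (withdraw($200)): balance=$507.00 total_interest=$7.00
After 8 (withdraw($50)): balance=$457.00 total_interest=$7.00
After 9 (withdraw($100)): balance=$357.00 total_interest=$7.00
After 10 (year_end (apply 12% annual interest)): balance=$399.84 total_interest=$49.84

Answer: 49.84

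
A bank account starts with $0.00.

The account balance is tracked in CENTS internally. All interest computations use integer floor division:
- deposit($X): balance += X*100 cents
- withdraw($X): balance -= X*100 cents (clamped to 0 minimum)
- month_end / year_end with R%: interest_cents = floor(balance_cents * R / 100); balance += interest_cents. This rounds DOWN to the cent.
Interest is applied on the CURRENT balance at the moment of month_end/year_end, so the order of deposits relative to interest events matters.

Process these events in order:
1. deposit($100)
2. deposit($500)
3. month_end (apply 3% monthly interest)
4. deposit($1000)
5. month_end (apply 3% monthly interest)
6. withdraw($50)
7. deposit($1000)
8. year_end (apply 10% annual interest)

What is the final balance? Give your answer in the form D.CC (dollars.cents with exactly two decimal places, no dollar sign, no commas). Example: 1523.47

Answer: 2878.19

Derivation:
After 1 (deposit($100)): balance=$100.00 total_interest=$0.00
After 2 (deposit($500)): balance=$600.00 total_interest=$0.00
After 3 (month_end (apply 3% monthly interest)): balance=$618.00 total_interest=$18.00
After 4 (deposit($1000)): balance=$1618.00 total_interest=$18.00
After 5 (month_end (apply 3% monthly interest)): balance=$1666.54 total_interest=$66.54
After 6 (withdraw($50)): balance=$1616.54 total_interest=$66.54
After 7 (deposit($1000)): balance=$2616.54 total_interest=$66.54
After 8 (year_end (apply 10% annual interest)): balance=$2878.19 total_interest=$328.19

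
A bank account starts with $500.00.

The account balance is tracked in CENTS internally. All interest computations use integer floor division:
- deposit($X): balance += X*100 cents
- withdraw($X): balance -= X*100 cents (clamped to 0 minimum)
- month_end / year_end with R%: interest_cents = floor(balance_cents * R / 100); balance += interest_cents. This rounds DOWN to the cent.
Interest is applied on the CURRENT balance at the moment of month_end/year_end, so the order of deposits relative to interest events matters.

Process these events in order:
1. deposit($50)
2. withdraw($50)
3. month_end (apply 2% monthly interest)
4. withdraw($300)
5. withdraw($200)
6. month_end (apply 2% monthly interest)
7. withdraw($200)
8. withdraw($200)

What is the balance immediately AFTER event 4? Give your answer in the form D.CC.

After 1 (deposit($50)): balance=$550.00 total_interest=$0.00
After 2 (withdraw($50)): balance=$500.00 total_interest=$0.00
After 3 (month_end (apply 2% monthly interest)): balance=$510.00 total_interest=$10.00
After 4 (withdraw($300)): balance=$210.00 total_interest=$10.00

Answer: 210.00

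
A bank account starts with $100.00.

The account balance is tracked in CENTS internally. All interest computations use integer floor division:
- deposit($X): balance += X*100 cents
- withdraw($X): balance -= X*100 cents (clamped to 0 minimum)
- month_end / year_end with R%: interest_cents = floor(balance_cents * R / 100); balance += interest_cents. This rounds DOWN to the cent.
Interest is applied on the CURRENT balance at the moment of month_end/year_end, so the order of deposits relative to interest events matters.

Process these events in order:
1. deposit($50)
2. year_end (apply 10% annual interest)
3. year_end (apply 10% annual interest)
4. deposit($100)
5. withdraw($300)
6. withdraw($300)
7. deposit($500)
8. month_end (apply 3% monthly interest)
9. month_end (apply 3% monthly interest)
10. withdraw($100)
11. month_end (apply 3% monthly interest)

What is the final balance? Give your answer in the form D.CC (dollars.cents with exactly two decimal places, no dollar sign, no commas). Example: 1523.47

Answer: 443.36

Derivation:
After 1 (deposit($50)): balance=$150.00 total_interest=$0.00
After 2 (year_end (apply 10% annual interest)): balance=$165.00 total_interest=$15.00
After 3 (year_end (apply 10% annual interest)): balance=$181.50 total_interest=$31.50
After 4 (deposit($100)): balance=$281.50 total_interest=$31.50
After 5 (withdraw($300)): balance=$0.00 total_interest=$31.50
After 6 (withdraw($300)): balance=$0.00 total_interest=$31.50
After 7 (deposit($500)): balance=$500.00 total_interest=$31.50
After 8 (month_end (apply 3% monthly interest)): balance=$515.00 total_interest=$46.50
After 9 (month_end (apply 3% monthly interest)): balance=$530.45 total_interest=$61.95
After 10 (withdraw($100)): balance=$430.45 total_interest=$61.95
After 11 (month_end (apply 3% monthly interest)): balance=$443.36 total_interest=$74.86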